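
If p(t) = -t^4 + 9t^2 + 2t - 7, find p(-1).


Using direct substitution:
  -1 * (-1)^4 = -1
  0 * (-1)^3 = 0
  9 * (-1)^2 = 9
  2 * (-1)^1 = -2
  constant: -7
Sum = -1 + 0 + 9 - 2 - 7 = -1


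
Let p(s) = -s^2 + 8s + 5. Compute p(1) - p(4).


p(1) = 12
p(4) = 21
p(1) - p(4) = 12 - 21 = -9


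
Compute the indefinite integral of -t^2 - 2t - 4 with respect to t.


Reverse power rule on each term:
  ∫ -t^2 dt = -(1/3)t^3
  ∫ -2t dt = -t^2
  ∫ -4 dt = -4t
F(t) = -(1/3)t^3 - t^2 - 4t + C


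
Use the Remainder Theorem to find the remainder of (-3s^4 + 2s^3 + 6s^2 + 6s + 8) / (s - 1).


By the Remainder Theorem, the remainder equals p(1):
  -3*(1)^4 = -3
  2*(1)^3 = 2
  6*(1)^2 = 6
  6*(1)^1 = 6
  constant: 8
Sum: -3 + 2 + 6 + 6 + 8 = 19


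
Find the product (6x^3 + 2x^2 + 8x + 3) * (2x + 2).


Distribute each term of the first polynomial:
  (6x^3)(2x + 2) = 12x^4 + 12x^3
  (2x^2)(2x + 2) = 4x^3 + 4x^2
  (8x)(2x + 2) = 16x^2 + 16x
  (3)(2x + 2) = 6x + 6
Sum: 12x^4 + 16x^3 + 20x^2 + 22x + 6


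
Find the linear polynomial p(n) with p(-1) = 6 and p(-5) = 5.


p(n) = mn + b. Using p(-1)=6, p(-5)=5:
m = (6 - 5)/(-1 + 5) = 1/4 = 1/4
b = 6 - m*(-1) = 6 + 1/4 = 25/4
p(n) = (1/4)n + (25/4)


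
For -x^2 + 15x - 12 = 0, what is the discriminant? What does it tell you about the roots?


D = b^2 - 4ac = (15)^2 - 4(-1)(-12) = 225 - 48 = 177
Since D > 0: two distinct irrational roots


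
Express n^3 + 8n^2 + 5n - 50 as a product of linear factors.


Try integer roots (divisors of -50). n=-5: p(-5)=0.
Divide out (n + 5): quotient is n^2 + 3n - 10.
Factor the quadratic: (n - 2)(n + 5)
Result: (n + 5)(n - 2)(n + 5)


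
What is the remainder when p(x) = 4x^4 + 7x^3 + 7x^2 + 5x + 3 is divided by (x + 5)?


By the Remainder Theorem, the remainder equals p(-5):
  4*(-5)^4 = 2500
  7*(-5)^3 = -875
  7*(-5)^2 = 175
  5*(-5)^1 = -25
  constant: 3
Sum: 2500 - 875 + 175 - 25 + 3 = 1778


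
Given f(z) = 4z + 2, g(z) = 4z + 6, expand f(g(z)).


Substitute g(z) into f:
f(g(z)) = 4*(4z + 6) + 2
Expand and combine: 16z + 26


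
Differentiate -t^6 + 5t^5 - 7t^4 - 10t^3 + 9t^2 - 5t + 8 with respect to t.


Apply the power rule term by term:
  d/dt(-t^6) = -6t^5
  d/dt(5t^5) = 25t^4
  d/dt(-7t^4) = -28t^3
  d/dt(-10t^3) = -30t^2
  d/dt(9t^2) = 18t
  d/dt(-5t) = -5
  d/dt(8) = 0
p'(t) = -6t^5 + 25t^4 - 28t^3 - 30t^2 + 18t - 5


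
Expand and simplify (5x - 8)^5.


Expand (5x - 8)^5 by repeated multiplication:
  (5x - 8)^2 = 25x^2 - 80x + 64
  (5x - 8)^3 = 125x^3 - 600x^2 + 960x - 512
  (5x - 8)^4 = 625x^4 - 4000x^3 + 9600x^2 - 10240x + 4096
= 3125x^5 - 25000x^4 + 80000x^3 - 128000x^2 + 102400x - 32768


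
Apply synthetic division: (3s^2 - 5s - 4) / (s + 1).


Synthetic division with c = -1. Coefficients: 3, -5, -4
Bring down 3.
  3 * -1 = -3; -3 - 5 = -8
  -8 * -1 = 8; 8 - 4 = 4
Quotient: 3s - 8, Remainder: 4


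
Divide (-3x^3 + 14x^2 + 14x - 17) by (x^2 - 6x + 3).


(-3x^3 + 14x^2 + 14x - 17) / (x^2 - 6x + 3)
Step 1: -3x * (x^2 - 6x + 3) = -3x^3 + 18x^2 - 9x; subtract.
Step 2: -4 * (x^2 - 6x + 3) = -4x^2 + 24x - 12; subtract.
Quotient: -3x - 4, Remainder: -x - 5


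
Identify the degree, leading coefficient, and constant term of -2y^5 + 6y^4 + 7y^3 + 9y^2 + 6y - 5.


Highest power of y is 5, with coefficient -2. Constant term is -5.
Degree = 5, leading coefficient = -2, constant term = -5


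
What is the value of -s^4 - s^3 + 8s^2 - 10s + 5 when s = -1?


Using direct substitution:
  -1 * (-1)^4 = -1
  -1 * (-1)^3 = 1
  8 * (-1)^2 = 8
  -10 * (-1)^1 = 10
  constant: 5
Sum = -1 + 1 + 8 + 10 + 5 = 23


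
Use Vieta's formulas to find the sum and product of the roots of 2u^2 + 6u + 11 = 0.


For au^2+bu+c=0: sum = -b/a, product = c/a.
a=2, b=6, c=11
Sum = -(6)/2 = -3
Product = (11)/2 = 11/2


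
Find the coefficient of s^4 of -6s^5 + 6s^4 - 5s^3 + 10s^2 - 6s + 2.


Read off the coefficient of s^4: 6


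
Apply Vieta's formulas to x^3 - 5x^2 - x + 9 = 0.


Monic cubic x^3+bx^2+cx+d=0: sum=-b, pairwise sum=c, product=-d.
b=-5, c=-1, d=9
r1+r2+r3 = 5
r1r2+r1r3+r2r3 = -1
r1r2r3 = -9


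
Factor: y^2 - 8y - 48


Roots satisfy r1 + r2 = -b/a = 8 and r1*r2 = c/a = -48.
So r1 = 12, r2 = -4.
y^2 - 8y - 48 = (y - r1)(y - r2) = (y - 12)(y + 4)


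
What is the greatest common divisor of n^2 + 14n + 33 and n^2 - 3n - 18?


Factor each:
  n^2 + 14n + 33 = (n + 3)(n + 11)
  n^2 - 3n - 18 = (n + 3)(n - 6)
Common monic factor: n + 3


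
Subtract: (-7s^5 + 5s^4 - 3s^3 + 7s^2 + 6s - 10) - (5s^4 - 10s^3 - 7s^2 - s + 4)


Distribute the minus sign:
  (-7s^5 + 5s^4 - 3s^3 + 7s^2 + 6s - 10)
- (5s^4 - 10s^3 - 7s^2 - s + 4)
Negate second polynomial: -5s^4 + 10s^3 + 7s^2 + s - 4
Add: -7s^5 + 7s^3 + 14s^2 + 7s - 14


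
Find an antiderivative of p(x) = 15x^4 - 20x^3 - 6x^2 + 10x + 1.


Reverse power rule on each term:
  ∫ 15x^4 dx = 3x^5
  ∫ -20x^3 dx = -5x^4
  ∫ -6x^2 dx = -2x^3
  ∫ 10x dx = 5x^2
  ∫ 1 dx = x
F(x) = 3x^5 - 5x^4 - 2x^3 + 5x^2 + x + C


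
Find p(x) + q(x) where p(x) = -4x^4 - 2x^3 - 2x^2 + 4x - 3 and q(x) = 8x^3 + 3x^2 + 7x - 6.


Align terms by degree and add:
  -4x^4 - 2x^3 - 2x^2 + 4x - 3
+ 8x^3 + 3x^2 + 7x - 6
= -4x^4 + 6x^3 + x^2 + 11x - 9


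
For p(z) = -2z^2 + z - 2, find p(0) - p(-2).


p(0) = -2
p(-2) = -12
p(0) - p(-2) = -2 + 12 = 10


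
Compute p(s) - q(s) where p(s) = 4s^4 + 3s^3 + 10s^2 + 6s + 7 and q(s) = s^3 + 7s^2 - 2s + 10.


Distribute the minus sign:
  (4s^4 + 3s^3 + 10s^2 + 6s + 7)
- (s^3 + 7s^2 - 2s + 10)
Negate second polynomial: -s^3 - 7s^2 + 2s - 10
Add: 4s^4 + 2s^3 + 3s^2 + 8s - 3


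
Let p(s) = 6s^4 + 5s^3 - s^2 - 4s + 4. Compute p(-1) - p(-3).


p(-1) = 8
p(-3) = 358
p(-1) - p(-3) = 8 - 358 = -350


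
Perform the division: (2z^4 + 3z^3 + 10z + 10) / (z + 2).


(2z^4 + 3z^3 + 10z + 10) / (z + 2)
Step 1: 2z^3 * (z + 2) = 2z^4 + 4z^3; subtract.
Step 2: -z^2 * (z + 2) = -z^3 - 2z^2; subtract.
Step 3: 2z * (z + 2) = 2z^2 + 4z; subtract.
Step 4: 6 * (z + 2) = 6z + 12; subtract.
Quotient: 2z^3 - z^2 + 2z + 6, Remainder: -2


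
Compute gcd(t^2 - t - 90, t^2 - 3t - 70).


Factor each:
  t^2 - t - 90 = (t - 10)(t + 9)
  t^2 - 3t - 70 = (t - 10)(t + 7)
Common monic factor: t - 10


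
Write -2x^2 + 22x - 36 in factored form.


Roots satisfy r1 + r2 = -b/a = 11 and r1*r2 = c/a = 18.
So r1 = 9, r2 = 2.
-2x^2 + 22x - 36 = -2(x - r1)(x - r2) = -2(x - 9)(x - 2)


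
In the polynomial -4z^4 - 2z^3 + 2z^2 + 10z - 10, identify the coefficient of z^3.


Read off the coefficient of z^3: -2


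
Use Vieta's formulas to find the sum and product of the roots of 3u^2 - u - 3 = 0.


For au^2+bu+c=0: sum = -b/a, product = c/a.
a=3, b=-1, c=-3
Sum = -(-1)/3 = 1/3
Product = (-3)/3 = -1


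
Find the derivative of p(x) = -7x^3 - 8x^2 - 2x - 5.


Apply the power rule term by term:
  d/dx(-7x^3) = -21x^2
  d/dx(-8x^2) = -16x
  d/dx(-2x) = -2
  d/dx(-5) = 0
p'(x) = -21x^2 - 16x - 2


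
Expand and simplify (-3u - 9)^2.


Expand (-3u - 9)^2 by repeated multiplication:
= 9u^2 + 54u + 81


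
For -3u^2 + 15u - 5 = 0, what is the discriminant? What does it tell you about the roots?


D = b^2 - 4ac = (15)^2 - 4(-3)(-5) = 225 - 60 = 165
Since D > 0: two distinct irrational roots


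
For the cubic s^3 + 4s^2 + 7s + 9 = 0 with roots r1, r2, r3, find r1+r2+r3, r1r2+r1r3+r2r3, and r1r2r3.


Monic cubic s^3+bs^2+cs+d=0: sum=-b, pairwise sum=c, product=-d.
b=4, c=7, d=9
r1+r2+r3 = -4
r1r2+r1r3+r2r3 = 7
r1r2r3 = -9


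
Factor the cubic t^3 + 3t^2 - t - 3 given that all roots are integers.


Try integer roots (divisors of -3). t=-1: p(-1)=0.
Divide out (t + 1): quotient is t^2 + 2t - 3.
Factor the quadratic: (t + 3)(t - 1)
Result: (t + 1)(t + 3)(t - 1)


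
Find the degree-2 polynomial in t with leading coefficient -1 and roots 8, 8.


p(t) = -(t - 8)(t - 8)
Expand: -t^2 + 16t - 64


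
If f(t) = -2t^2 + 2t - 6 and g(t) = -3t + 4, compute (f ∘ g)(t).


Substitute g(t) into f:
f(g(t)) = -2*(-3t + 4)^2 + 2*(-3t + 4) + (-6)
(-3t + 4)^2 = 9t^2 - 24t + 16
Expand and combine: -18t^2 + 42t - 30


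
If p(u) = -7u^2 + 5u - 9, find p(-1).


Using direct substitution:
  -7 * (-1)^2 = -7
  5 * (-1)^1 = -5
  constant: -9
Sum = -7 - 5 - 9 = -21


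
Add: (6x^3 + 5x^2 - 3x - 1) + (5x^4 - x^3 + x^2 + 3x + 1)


Align terms by degree and add:
  6x^3 + 5x^2 - 3x - 1
+ 5x^4 - x^3 + x^2 + 3x + 1
= 5x^4 + 5x^3 + 6x^2


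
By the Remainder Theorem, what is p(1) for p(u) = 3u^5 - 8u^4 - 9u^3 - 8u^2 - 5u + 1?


By the Remainder Theorem, the remainder equals p(1):
  3*(1)^5 = 3
  -8*(1)^4 = -8
  -9*(1)^3 = -9
  -8*(1)^2 = -8
  -5*(1)^1 = -5
  constant: 1
Sum: 3 - 8 - 9 - 8 - 5 + 1 = -26


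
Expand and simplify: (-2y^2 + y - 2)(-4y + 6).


Distribute each term of the first polynomial:
  (-2y^2)(-4y + 6) = 8y^3 - 12y^2
  (y)(-4y + 6) = -4y^2 + 6y
  (-2)(-4y + 6) = 8y - 12
Sum: 8y^3 - 16y^2 + 14y - 12


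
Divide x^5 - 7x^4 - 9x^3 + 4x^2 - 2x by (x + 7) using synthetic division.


Synthetic division with c = -7. Coefficients: 1, -7, -9, 4, -2, 0
Bring down 1.
  1 * -7 = -7; -7 - 7 = -14
  -14 * -7 = 98; 98 - 9 = 89
  89 * -7 = -623; -623 + 4 = -619
  -619 * -7 = 4333; 4333 - 2 = 4331
  4331 * -7 = -30317; -30317 + 0 = -30317
Quotient: x^4 - 14x^3 + 89x^2 - 619x + 4331, Remainder: -30317


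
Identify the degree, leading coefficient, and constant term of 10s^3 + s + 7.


Highest power of s is 3, with coefficient 10. Constant term is 7.
Degree = 3, leading coefficient = 10, constant term = 7


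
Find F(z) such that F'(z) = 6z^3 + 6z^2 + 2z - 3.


Reverse power rule on each term:
  ∫ 6z^3 dz = (3/2)z^4
  ∫ 6z^2 dz = 2z^3
  ∫ 2z dz = z^2
  ∫ -3 dz = -3z
F(z) = (3/2)z^4 + 2z^3 + z^2 - 3z + C


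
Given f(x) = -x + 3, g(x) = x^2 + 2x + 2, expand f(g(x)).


Substitute g(x) into f:
f(g(x)) = -1*(x^2 + 2x + 2) + 3
Expand and combine: -x^2 - 2x + 1


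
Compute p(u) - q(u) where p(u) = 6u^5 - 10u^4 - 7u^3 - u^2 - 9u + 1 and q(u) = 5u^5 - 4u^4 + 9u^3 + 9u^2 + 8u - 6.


Distribute the minus sign:
  (6u^5 - 10u^4 - 7u^3 - u^2 - 9u + 1)
- (5u^5 - 4u^4 + 9u^3 + 9u^2 + 8u - 6)
Negate second polynomial: -5u^5 + 4u^4 - 9u^3 - 9u^2 - 8u + 6
Add: u^5 - 6u^4 - 16u^3 - 10u^2 - 17u + 7


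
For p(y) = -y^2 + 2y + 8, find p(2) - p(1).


p(2) = 8
p(1) = 9
p(2) - p(1) = 8 - 9 = -1


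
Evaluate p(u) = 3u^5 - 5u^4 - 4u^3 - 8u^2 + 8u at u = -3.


Using direct substitution:
  3 * (-3)^5 = -729
  -5 * (-3)^4 = -405
  -4 * (-3)^3 = 108
  -8 * (-3)^2 = -72
  8 * (-3)^1 = -24
  constant: 0
Sum = -729 - 405 + 108 - 72 - 24 + 0 = -1122


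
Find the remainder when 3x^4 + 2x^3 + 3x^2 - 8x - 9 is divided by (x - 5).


By the Remainder Theorem, the remainder equals p(5):
  3*(5)^4 = 1875
  2*(5)^3 = 250
  3*(5)^2 = 75
  -8*(5)^1 = -40
  constant: -9
Sum: 1875 + 250 + 75 - 40 - 9 = 2151


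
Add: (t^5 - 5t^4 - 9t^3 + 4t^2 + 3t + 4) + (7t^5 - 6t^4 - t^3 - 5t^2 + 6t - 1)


Align terms by degree and add:
  t^5 - 5t^4 - 9t^3 + 4t^2 + 3t + 4
+ 7t^5 - 6t^4 - t^3 - 5t^2 + 6t - 1
= 8t^5 - 11t^4 - 10t^3 - t^2 + 9t + 3


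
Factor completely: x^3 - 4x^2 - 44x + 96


Try integer roots (divisors of 96). x=-6: p(-6)=0.
Divide out (x + 6): quotient is x^2 - 10x + 16.
Factor the quadratic: (x - 2)(x - 8)
Result: (x + 6)(x - 2)(x - 8)


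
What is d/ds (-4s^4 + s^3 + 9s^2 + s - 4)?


Apply the power rule term by term:
  d/ds(-4s^4) = -16s^3
  d/ds(s^3) = 3s^2
  d/ds(9s^2) = 18s
  d/ds(s) = 1
  d/ds(-4) = 0
p'(s) = -16s^3 + 3s^2 + 18s + 1


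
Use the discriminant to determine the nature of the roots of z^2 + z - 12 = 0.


D = b^2 - 4ac = (1)^2 - 4(1)(-12) = 1 + 48 = 49
Since D > 0: two distinct rational roots


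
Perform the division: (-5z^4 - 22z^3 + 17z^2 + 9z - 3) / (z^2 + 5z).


(-5z^4 - 22z^3 + 17z^2 + 9z - 3) / (z^2 + 5z)
Step 1: -5z^2 * (z^2 + 5z) = -5z^4 - 25z^3; subtract.
Step 2: 3z * (z^2 + 5z) = 3z^3 + 15z^2; subtract.
Step 3: 2 * (z^2 + 5z) = 2z^2 + 10z; subtract.
Quotient: -5z^2 + 3z + 2, Remainder: -z - 3


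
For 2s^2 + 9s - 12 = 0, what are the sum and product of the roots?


For as^2+bs+c=0: sum = -b/a, product = c/a.
a=2, b=9, c=-12
Sum = -(9)/2 = -9/2
Product = (-12)/2 = -6


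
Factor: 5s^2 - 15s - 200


Roots satisfy r1 + r2 = -b/a = 3 and r1*r2 = c/a = -40.
So r1 = 8, r2 = -5.
5s^2 - 15s - 200 = 5(s - r1)(s - r2) = 5(s - 8)(s + 5)


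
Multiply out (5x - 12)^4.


Expand (5x - 12)^4 by repeated multiplication:
  (5x - 12)^2 = 25x^2 - 120x + 144
  (5x - 12)^3 = 125x^3 - 900x^2 + 2160x - 1728
= 625x^4 - 6000x^3 + 21600x^2 - 34560x + 20736


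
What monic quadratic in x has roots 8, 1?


p(x) = (x - 8)(x - 1)
Expand: x^2 - 9x + 8


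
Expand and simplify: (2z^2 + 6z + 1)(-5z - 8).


Distribute each term of the first polynomial:
  (2z^2)(-5z - 8) = -10z^3 - 16z^2
  (6z)(-5z - 8) = -30z^2 - 48z
  (1)(-5z - 8) = -5z - 8
Sum: -10z^3 - 46z^2 - 53z - 8


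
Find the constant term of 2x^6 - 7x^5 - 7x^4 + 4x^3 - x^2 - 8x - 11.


Read off the constant term: -11


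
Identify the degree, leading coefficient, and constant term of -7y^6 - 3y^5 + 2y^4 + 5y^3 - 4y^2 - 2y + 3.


Highest power of y is 6, with coefficient -7. Constant term is 3.
Degree = 6, leading coefficient = -7, constant term = 3


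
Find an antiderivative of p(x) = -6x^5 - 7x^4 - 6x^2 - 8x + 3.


Reverse power rule on each term:
  ∫ -6x^5 dx = -x^6
  ∫ -7x^4 dx = -(7/5)x^5
  ∫ -6x^2 dx = -2x^3
  ∫ -8x dx = -4x^2
  ∫ 3 dx = 3x
F(x) = -x^6 - (7/5)x^5 - 2x^3 - 4x^2 + 3x + C


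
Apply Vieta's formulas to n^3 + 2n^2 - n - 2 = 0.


Monic cubic n^3+bn^2+cn+d=0: sum=-b, pairwise sum=c, product=-d.
b=2, c=-1, d=-2
r1+r2+r3 = -2
r1r2+r1r3+r2r3 = -1
r1r2r3 = 2


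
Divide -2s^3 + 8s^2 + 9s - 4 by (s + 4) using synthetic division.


Synthetic division with c = -4. Coefficients: -2, 8, 9, -4
Bring down -2.
  -2 * -4 = 8; 8 + 8 = 16
  16 * -4 = -64; -64 + 9 = -55
  -55 * -4 = 220; 220 - 4 = 216
Quotient: -2s^2 + 16s - 55, Remainder: 216


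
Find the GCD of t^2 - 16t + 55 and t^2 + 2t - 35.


Factor each:
  t^2 - 16t + 55 = (t - 5)(t - 11)
  t^2 + 2t - 35 = (t - 5)(t + 7)
Common monic factor: t - 5


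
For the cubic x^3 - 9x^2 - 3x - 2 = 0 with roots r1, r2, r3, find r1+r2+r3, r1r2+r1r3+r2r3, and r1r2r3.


Monic cubic x^3+bx^2+cx+d=0: sum=-b, pairwise sum=c, product=-d.
b=-9, c=-3, d=-2
r1+r2+r3 = 9
r1r2+r1r3+r2r3 = -3
r1r2r3 = 2


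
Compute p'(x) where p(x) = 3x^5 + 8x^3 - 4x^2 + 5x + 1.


Apply the power rule term by term:
  d/dx(3x^5) = 15x^4
  d/dx(8x^3) = 24x^2
  d/dx(-4x^2) = -8x
  d/dx(5x) = 5
  d/dx(1) = 0
p'(x) = 15x^4 + 24x^2 - 8x + 5


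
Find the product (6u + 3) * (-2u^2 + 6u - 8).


Distribute each term of the first polynomial:
  (6u)(-2u^2 + 6u - 8) = -12u^3 + 36u^2 - 48u
  (3)(-2u^2 + 6u - 8) = -6u^2 + 18u - 24
Sum: -12u^3 + 30u^2 - 30u - 24


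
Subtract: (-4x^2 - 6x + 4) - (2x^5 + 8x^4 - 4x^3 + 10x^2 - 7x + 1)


Distribute the minus sign:
  (-4x^2 - 6x + 4)
- (2x^5 + 8x^4 - 4x^3 + 10x^2 - 7x + 1)
Negate second polynomial: -2x^5 - 8x^4 + 4x^3 - 10x^2 + 7x - 1
Add: -2x^5 - 8x^4 + 4x^3 - 14x^2 + x + 3


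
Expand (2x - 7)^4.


Expand (2x - 7)^4 by repeated multiplication:
  (2x - 7)^2 = 4x^2 - 28x + 49
  (2x - 7)^3 = 8x^3 - 84x^2 + 294x - 343
= 16x^4 - 224x^3 + 1176x^2 - 2744x + 2401


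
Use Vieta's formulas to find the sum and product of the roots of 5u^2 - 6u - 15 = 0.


For au^2+bu+c=0: sum = -b/a, product = c/a.
a=5, b=-6, c=-15
Sum = -(-6)/5 = 6/5
Product = (-15)/5 = -3


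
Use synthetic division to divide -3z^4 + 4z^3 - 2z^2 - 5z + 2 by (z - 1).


Synthetic division with c = 1. Coefficients: -3, 4, -2, -5, 2
Bring down -3.
  -3 * 1 = -3; -3 + 4 = 1
  1 * 1 = 1; 1 - 2 = -1
  -1 * 1 = -1; -1 - 5 = -6
  -6 * 1 = -6; -6 + 2 = -4
Quotient: -3z^3 + z^2 - z - 6, Remainder: -4


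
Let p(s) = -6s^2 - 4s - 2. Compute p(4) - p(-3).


p(4) = -114
p(-3) = -44
p(4) - p(-3) = -114 + 44 = -70


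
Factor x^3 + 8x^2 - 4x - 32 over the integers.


Try integer roots (divisors of -32). x=2: p(2)=0.
Divide out (x - 2): quotient is x^2 + 10x + 16.
Factor the quadratic: (x + 8)(x + 2)
Result: (x - 2)(x + 8)(x + 2)


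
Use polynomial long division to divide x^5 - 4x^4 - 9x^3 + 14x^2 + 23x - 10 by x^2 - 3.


(x^5 - 4x^4 - 9x^3 + 14x^2 + 23x - 10) / (x^2 - 3)
Step 1: x^3 * (x^2 - 3) = x^5 - 3x^3; subtract.
Step 2: -4x^2 * (x^2 - 3) = -4x^4 + 12x^2; subtract.
Step 3: -6x * (x^2 - 3) = -6x^3 + 18x; subtract.
Step 4: 2 * (x^2 - 3) = 2x^2 - 6; subtract.
Quotient: x^3 - 4x^2 - 6x + 2, Remainder: 5x - 4


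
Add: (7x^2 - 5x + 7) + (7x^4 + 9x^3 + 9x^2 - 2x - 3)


Align terms by degree and add:
  7x^2 - 5x + 7
+ 7x^4 + 9x^3 + 9x^2 - 2x - 3
= 7x^4 + 9x^3 + 16x^2 - 7x + 4


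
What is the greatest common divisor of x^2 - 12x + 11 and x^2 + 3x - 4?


Factor each:
  x^2 - 12x + 11 = (x - 1)(x - 11)
  x^2 + 3x - 4 = (x - 1)(x + 4)
Common monic factor: x - 1


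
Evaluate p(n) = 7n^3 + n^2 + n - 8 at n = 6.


Using direct substitution:
  7 * (6)^3 = 1512
  1 * (6)^2 = 36
  1 * (6)^1 = 6
  constant: -8
Sum = 1512 + 36 + 6 - 8 = 1546


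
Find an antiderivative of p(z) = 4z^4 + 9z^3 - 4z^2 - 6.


Reverse power rule on each term:
  ∫ 4z^4 dz = (4/5)z^5
  ∫ 9z^3 dz = (9/4)z^4
  ∫ -4z^2 dz = -(4/3)z^3
  ∫ -6 dz = -6z
F(z) = (4/5)z^5 + (9/4)z^4 - (4/3)z^3 - 6z + C


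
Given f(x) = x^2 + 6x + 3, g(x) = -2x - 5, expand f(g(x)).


Substitute g(x) into f:
f(g(x)) = 1*(-2x - 5)^2 + 6*(-2x - 5) + 3
(-2x - 5)^2 = 4x^2 + 20x + 25
Expand and combine: 4x^2 + 8x - 2


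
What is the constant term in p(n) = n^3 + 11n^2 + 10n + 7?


Read off the constant term: 7


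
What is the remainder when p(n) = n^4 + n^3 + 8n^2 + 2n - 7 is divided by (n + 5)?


By the Remainder Theorem, the remainder equals p(-5):
  1*(-5)^4 = 625
  1*(-5)^3 = -125
  8*(-5)^2 = 200
  2*(-5)^1 = -10
  constant: -7
Sum: 625 - 125 + 200 - 10 - 7 = 683


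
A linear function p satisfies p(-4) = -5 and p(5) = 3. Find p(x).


p(x) = mx + b. Using p(-4)=-5, p(5)=3:
m = (-5 - 3)/(-4 - 5) = -8/-9 = 8/9
b = -5 - m*(-4) = -5 + 32/9 = -13/9
p(x) = (8/9)x - (13/9)


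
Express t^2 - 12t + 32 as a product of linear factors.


Roots satisfy r1 + r2 = -b/a = 12 and r1*r2 = c/a = 32.
So r1 = 8, r2 = 4.
t^2 - 12t + 32 = (t - r1)(t - r2) = (t - 8)(t - 4)


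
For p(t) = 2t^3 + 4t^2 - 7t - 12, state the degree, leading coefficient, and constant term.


Highest power of t is 3, with coefficient 2. Constant term is -12.
Degree = 3, leading coefficient = 2, constant term = -12


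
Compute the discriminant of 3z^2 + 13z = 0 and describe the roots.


D = b^2 - 4ac = (13)^2 - 4(3)(0) = 169 = 169
Since D > 0: two distinct rational roots


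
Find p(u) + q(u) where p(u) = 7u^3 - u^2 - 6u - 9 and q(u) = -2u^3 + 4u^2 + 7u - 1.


Align terms by degree and add:
  7u^3 - u^2 - 6u - 9
  -2u^3 + 4u^2 + 7u - 1
= 5u^3 + 3u^2 + u - 10


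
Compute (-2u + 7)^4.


Expand (-2u + 7)^4 by repeated multiplication:
  (-2u + 7)^2 = 4u^2 - 28u + 49
  (-2u + 7)^3 = -8u^3 + 84u^2 - 294u + 343
= 16u^4 - 224u^3 + 1176u^2 - 2744u + 2401


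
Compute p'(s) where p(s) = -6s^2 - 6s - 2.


Apply the power rule term by term:
  d/ds(-6s^2) = -12s
  d/ds(-6s) = -6
  d/ds(-2) = 0
p'(s) = -12s - 6


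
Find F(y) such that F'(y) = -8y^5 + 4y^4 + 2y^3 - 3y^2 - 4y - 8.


Reverse power rule on each term:
  ∫ -8y^5 dy = -(4/3)y^6
  ∫ 4y^4 dy = (4/5)y^5
  ∫ 2y^3 dy = (1/2)y^4
  ∫ -3y^2 dy = -y^3
  ∫ -4y dy = -2y^2
  ∫ -8 dy = -8y
F(y) = -(4/3)y^6 + (4/5)y^5 + (1/2)y^4 - y^3 - 2y^2 - 8y + C


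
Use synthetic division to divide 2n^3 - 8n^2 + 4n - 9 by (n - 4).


Synthetic division with c = 4. Coefficients: 2, -8, 4, -9
Bring down 2.
  2 * 4 = 8; 8 - 8 = 0
  0 * 4 = 0; 0 + 4 = 4
  4 * 4 = 16; 16 - 9 = 7
Quotient: 2n^2 + 4, Remainder: 7


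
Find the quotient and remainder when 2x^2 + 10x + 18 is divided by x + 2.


(2x^2 + 10x + 18) / (x + 2)
Step 1: 2x * (x + 2) = 2x^2 + 4x; subtract.
Step 2: 6 * (x + 2) = 6x + 12; subtract.
Quotient: 2x + 6, Remainder: 6


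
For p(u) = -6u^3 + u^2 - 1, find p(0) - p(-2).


p(0) = -1
p(-2) = 51
p(0) - p(-2) = -1 - 51 = -52


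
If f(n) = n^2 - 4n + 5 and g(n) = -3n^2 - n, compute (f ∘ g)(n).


Substitute g(n) into f:
f(g(n)) = 1*(-3n^2 - n)^2 + (-4)*(-3n^2 - n) + 5
(-3n^2 - n)^2 = 9n^4 + 6n^3 + n^2
Expand and combine: 9n^4 + 6n^3 + 13n^2 + 4n + 5


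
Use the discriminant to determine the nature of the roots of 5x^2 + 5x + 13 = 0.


D = b^2 - 4ac = (5)^2 - 4(5)(13) = 25 - 260 = -235
Since D < 0: two complex conjugate roots (no real roots)


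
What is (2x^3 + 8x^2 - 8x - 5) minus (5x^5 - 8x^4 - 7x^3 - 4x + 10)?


Distribute the minus sign:
  (2x^3 + 8x^2 - 8x - 5)
- (5x^5 - 8x^4 - 7x^3 - 4x + 10)
Negate second polynomial: -5x^5 + 8x^4 + 7x^3 + 4x - 10
Add: -5x^5 + 8x^4 + 9x^3 + 8x^2 - 4x - 15


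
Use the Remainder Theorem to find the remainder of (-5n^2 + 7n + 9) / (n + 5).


By the Remainder Theorem, the remainder equals p(-5):
  -5*(-5)^2 = -125
  7*(-5)^1 = -35
  constant: 9
Sum: -125 - 35 + 9 = -151


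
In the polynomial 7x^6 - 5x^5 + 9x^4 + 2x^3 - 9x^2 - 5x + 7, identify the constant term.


Read off the constant term: 7


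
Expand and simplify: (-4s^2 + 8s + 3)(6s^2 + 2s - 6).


Distribute each term of the first polynomial:
  (-4s^2)(6s^2 + 2s - 6) = -24s^4 - 8s^3 + 24s^2
  (8s)(6s^2 + 2s - 6) = 48s^3 + 16s^2 - 48s
  (3)(6s^2 + 2s - 6) = 18s^2 + 6s - 18
Sum: -24s^4 + 40s^3 + 58s^2 - 42s - 18


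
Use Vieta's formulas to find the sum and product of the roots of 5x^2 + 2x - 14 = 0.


For ax^2+bx+c=0: sum = -b/a, product = c/a.
a=5, b=2, c=-14
Sum = -(2)/5 = -2/5
Product = (-14)/5 = -14/5


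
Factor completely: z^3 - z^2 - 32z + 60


Try integer roots (divisors of 60). z=-6: p(-6)=0.
Divide out (z + 6): quotient is z^2 - 7z + 10.
Factor the quadratic: (z - 5)(z - 2)
Result: (z + 6)(z - 5)(z - 2)


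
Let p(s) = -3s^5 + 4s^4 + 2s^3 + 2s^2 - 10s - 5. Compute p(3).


Using direct substitution:
  -3 * (3)^5 = -729
  4 * (3)^4 = 324
  2 * (3)^3 = 54
  2 * (3)^2 = 18
  -10 * (3)^1 = -30
  constant: -5
Sum = -729 + 324 + 54 + 18 - 30 - 5 = -368


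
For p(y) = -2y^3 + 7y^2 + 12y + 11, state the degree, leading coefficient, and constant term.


Highest power of y is 3, with coefficient -2. Constant term is 11.
Degree = 3, leading coefficient = -2, constant term = 11


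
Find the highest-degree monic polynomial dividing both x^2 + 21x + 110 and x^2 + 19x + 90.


Factor each:
  x^2 + 21x + 110 = (x + 10)(x + 11)
  x^2 + 19x + 90 = (x + 10)(x + 9)
Common monic factor: x + 10


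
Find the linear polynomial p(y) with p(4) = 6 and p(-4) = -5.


p(y) = my + b. Using p(4)=6, p(-4)=-5:
m = (6 + 5)/(4 + 4) = 11/8 = 11/8
b = 6 - m*(4) = 6 - 11/2 = 1/2
p(y) = (11/8)y + (1/2)


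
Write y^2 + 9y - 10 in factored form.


Roots satisfy r1 + r2 = -b/a = -9 and r1*r2 = c/a = -10.
So r1 = -10, r2 = 1.
y^2 + 9y - 10 = (y - r1)(y - r2) = (y + 10)(y - 1)


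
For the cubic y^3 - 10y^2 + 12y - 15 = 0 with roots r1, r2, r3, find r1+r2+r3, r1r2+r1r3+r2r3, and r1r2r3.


Monic cubic y^3+by^2+cy+d=0: sum=-b, pairwise sum=c, product=-d.
b=-10, c=12, d=-15
r1+r2+r3 = 10
r1r2+r1r3+r2r3 = 12
r1r2r3 = 15


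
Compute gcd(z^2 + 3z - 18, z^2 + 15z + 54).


Factor each:
  z^2 + 3z - 18 = (z + 6)(z - 3)
  z^2 + 15z + 54 = (z + 6)(z + 9)
Common monic factor: z + 6


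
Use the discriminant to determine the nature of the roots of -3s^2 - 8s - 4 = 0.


D = b^2 - 4ac = (-8)^2 - 4(-3)(-4) = 64 - 48 = 16
Since D > 0: two distinct rational roots


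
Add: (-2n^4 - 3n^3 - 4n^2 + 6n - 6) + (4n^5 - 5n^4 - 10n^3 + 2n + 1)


Align terms by degree and add:
  -2n^4 - 3n^3 - 4n^2 + 6n - 6
+ 4n^5 - 5n^4 - 10n^3 + 2n + 1
= 4n^5 - 7n^4 - 13n^3 - 4n^2 + 8n - 5


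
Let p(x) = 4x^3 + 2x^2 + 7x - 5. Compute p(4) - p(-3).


p(4) = 311
p(-3) = -116
p(4) - p(-3) = 311 + 116 = 427


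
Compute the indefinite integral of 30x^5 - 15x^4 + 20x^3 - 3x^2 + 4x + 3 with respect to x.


Reverse power rule on each term:
  ∫ 30x^5 dx = 5x^6
  ∫ -15x^4 dx = -3x^5
  ∫ 20x^3 dx = 5x^4
  ∫ -3x^2 dx = -x^3
  ∫ 4x dx = 2x^2
  ∫ 3 dx = 3x
F(x) = 5x^6 - 3x^5 + 5x^4 - x^3 + 2x^2 + 3x + C


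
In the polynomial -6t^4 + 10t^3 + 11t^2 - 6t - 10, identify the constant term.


Read off the constant term: -10


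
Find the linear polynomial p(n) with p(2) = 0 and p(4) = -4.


p(n) = mn + b. Using p(2)=0, p(4)=-4:
m = (0 + 4)/(2 - 4) = 4/-2 = -2
b = 0 - m*(2) = 0 + 4 = 4
p(n) = -2n + 4


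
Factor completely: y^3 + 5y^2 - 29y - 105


Try integer roots (divisors of -105). y=-7: p(-7)=0.
Divide out (y + 7): quotient is y^2 - 2y - 15.
Factor the quadratic: (y - 5)(y + 3)
Result: (y + 7)(y - 5)(y + 3)


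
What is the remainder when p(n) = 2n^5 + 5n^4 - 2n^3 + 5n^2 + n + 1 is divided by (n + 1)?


By the Remainder Theorem, the remainder equals p(-1):
  2*(-1)^5 = -2
  5*(-1)^4 = 5
  -2*(-1)^3 = 2
  5*(-1)^2 = 5
  1*(-1)^1 = -1
  constant: 1
Sum: -2 + 5 + 2 + 5 - 1 + 1 = 10


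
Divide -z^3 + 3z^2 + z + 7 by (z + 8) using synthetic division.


Synthetic division with c = -8. Coefficients: -1, 3, 1, 7
Bring down -1.
  -1 * -8 = 8; 8 + 3 = 11
  11 * -8 = -88; -88 + 1 = -87
  -87 * -8 = 696; 696 + 7 = 703
Quotient: -z^2 + 11z - 87, Remainder: 703


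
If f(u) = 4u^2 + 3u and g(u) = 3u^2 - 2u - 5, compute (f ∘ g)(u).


Substitute g(u) into f:
f(g(u)) = 4*(3u^2 - 2u - 5)^2 + 3*(3u^2 - 2u - 5)
(3u^2 - 2u - 5)^2 = 9u^4 - 12u^3 - 26u^2 + 20u + 25
Expand and combine: 36u^4 - 48u^3 - 95u^2 + 74u + 85


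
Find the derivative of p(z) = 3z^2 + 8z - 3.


Apply the power rule term by term:
  d/dz(3z^2) = 6z
  d/dz(8z) = 8
  d/dz(-3) = 0
p'(z) = 6z + 8


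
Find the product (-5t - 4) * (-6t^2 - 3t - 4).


Distribute each term of the first polynomial:
  (-5t)(-6t^2 - 3t - 4) = 30t^3 + 15t^2 + 20t
  (-4)(-6t^2 - 3t - 4) = 24t^2 + 12t + 16
Sum: 30t^3 + 39t^2 + 32t + 16


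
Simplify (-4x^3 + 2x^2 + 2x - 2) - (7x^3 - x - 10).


Distribute the minus sign:
  (-4x^3 + 2x^2 + 2x - 2)
- (7x^3 - x - 10)
Negate second polynomial: -7x^3 + x + 10
Add: -11x^3 + 2x^2 + 3x + 8


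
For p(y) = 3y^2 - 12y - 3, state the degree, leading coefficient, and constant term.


Highest power of y is 2, with coefficient 3. Constant term is -3.
Degree = 2, leading coefficient = 3, constant term = -3


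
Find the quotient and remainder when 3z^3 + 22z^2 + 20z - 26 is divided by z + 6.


(3z^3 + 22z^2 + 20z - 26) / (z + 6)
Step 1: 3z^2 * (z + 6) = 3z^3 + 18z^2; subtract.
Step 2: 4z * (z + 6) = 4z^2 + 24z; subtract.
Step 3: -4 * (z + 6) = -4z - 24; subtract.
Quotient: 3z^2 + 4z - 4, Remainder: -2


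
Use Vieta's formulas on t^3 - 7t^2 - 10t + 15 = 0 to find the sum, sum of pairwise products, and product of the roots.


Monic cubic t^3+bt^2+ct+d=0: sum=-b, pairwise sum=c, product=-d.
b=-7, c=-10, d=15
r1+r2+r3 = 7
r1r2+r1r3+r2r3 = -10
r1r2r3 = -15


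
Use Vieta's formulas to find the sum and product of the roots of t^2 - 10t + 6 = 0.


For at^2+bt+c=0: sum = -b/a, product = c/a.
a=1, b=-10, c=6
Sum = -(-10)/1 = 10
Product = (6)/1 = 6


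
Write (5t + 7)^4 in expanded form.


Expand (5t + 7)^4 by repeated multiplication:
  (5t + 7)^2 = 25t^2 + 70t + 49
  (5t + 7)^3 = 125t^3 + 525t^2 + 735t + 343
= 625t^4 + 3500t^3 + 7350t^2 + 6860t + 2401


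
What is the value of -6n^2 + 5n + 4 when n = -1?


Using direct substitution:
  -6 * (-1)^2 = -6
  5 * (-1)^1 = -5
  constant: 4
Sum = -6 - 5 + 4 = -7


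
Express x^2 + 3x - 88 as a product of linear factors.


Roots satisfy r1 + r2 = -b/a = -3 and r1*r2 = c/a = -88.
So r1 = -11, r2 = 8.
x^2 + 3x - 88 = (x - r1)(x - r2) = (x + 11)(x - 8)


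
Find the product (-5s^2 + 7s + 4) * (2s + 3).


Distribute each term of the first polynomial:
  (-5s^2)(2s + 3) = -10s^3 - 15s^2
  (7s)(2s + 3) = 14s^2 + 21s
  (4)(2s + 3) = 8s + 12
Sum: -10s^3 - s^2 + 29s + 12


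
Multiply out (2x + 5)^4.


Expand (2x + 5)^4 by repeated multiplication:
  (2x + 5)^2 = 4x^2 + 20x + 25
  (2x + 5)^3 = 8x^3 + 60x^2 + 150x + 125
= 16x^4 + 160x^3 + 600x^2 + 1000x + 625


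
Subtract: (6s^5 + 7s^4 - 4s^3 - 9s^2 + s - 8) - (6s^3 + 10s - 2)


Distribute the minus sign:
  (6s^5 + 7s^4 - 4s^3 - 9s^2 + s - 8)
- (6s^3 + 10s - 2)
Negate second polynomial: -6s^3 - 10s + 2
Add: 6s^5 + 7s^4 - 10s^3 - 9s^2 - 9s - 6


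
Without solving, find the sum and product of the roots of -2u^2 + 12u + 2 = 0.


For au^2+bu+c=0: sum = -b/a, product = c/a.
a=-2, b=12, c=2
Sum = -(12)/-2 = 6
Product = (2)/-2 = -1


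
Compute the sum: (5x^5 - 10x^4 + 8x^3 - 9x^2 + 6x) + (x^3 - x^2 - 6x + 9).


Align terms by degree and add:
  5x^5 - 10x^4 + 8x^3 - 9x^2 + 6x
+ x^3 - x^2 - 6x + 9
= 5x^5 - 10x^4 + 9x^3 - 10x^2 + 9


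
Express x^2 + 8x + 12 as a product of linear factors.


Roots satisfy r1 + r2 = -b/a = -8 and r1*r2 = c/a = 12.
So r1 = -6, r2 = -2.
x^2 + 8x + 12 = (x - r1)(x - r2) = (x + 6)(x + 2)


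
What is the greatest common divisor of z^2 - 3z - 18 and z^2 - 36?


Factor each:
  z^2 - 3z - 18 = (z - 6)(z + 3)
  z^2 - 36 = (z - 6)(z + 6)
Common monic factor: z - 6


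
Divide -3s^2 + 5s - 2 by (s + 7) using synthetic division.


Synthetic division with c = -7. Coefficients: -3, 5, -2
Bring down -3.
  -3 * -7 = 21; 21 + 5 = 26
  26 * -7 = -182; -182 - 2 = -184
Quotient: -3s + 26, Remainder: -184


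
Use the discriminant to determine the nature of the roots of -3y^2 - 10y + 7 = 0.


D = b^2 - 4ac = (-10)^2 - 4(-3)(7) = 100 + 84 = 184
Since D > 0: two distinct irrational roots


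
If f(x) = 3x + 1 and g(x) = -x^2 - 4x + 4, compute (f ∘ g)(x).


Substitute g(x) into f:
f(g(x)) = 3*(-x^2 - 4x + 4) + 1
Expand and combine: -3x^2 - 12x + 13


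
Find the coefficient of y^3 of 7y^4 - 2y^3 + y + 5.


Read off the coefficient of y^3: -2


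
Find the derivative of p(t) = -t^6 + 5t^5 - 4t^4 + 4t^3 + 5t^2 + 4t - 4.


Apply the power rule term by term:
  d/dt(-t^6) = -6t^5
  d/dt(5t^5) = 25t^4
  d/dt(-4t^4) = -16t^3
  d/dt(4t^3) = 12t^2
  d/dt(5t^2) = 10t
  d/dt(4t) = 4
  d/dt(-4) = 0
p'(t) = -6t^5 + 25t^4 - 16t^3 + 12t^2 + 10t + 4


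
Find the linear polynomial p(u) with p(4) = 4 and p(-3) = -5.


p(u) = mu + b. Using p(4)=4, p(-3)=-5:
m = (4 + 5)/(4 + 3) = 9/7 = 9/7
b = 4 - m*(4) = 4 - 36/7 = -8/7
p(u) = (9/7)u - (8/7)


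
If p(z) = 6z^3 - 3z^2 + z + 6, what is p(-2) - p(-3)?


p(-2) = -56
p(-3) = -186
p(-2) - p(-3) = -56 + 186 = 130


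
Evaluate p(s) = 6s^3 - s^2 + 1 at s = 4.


Using direct substitution:
  6 * (4)^3 = 384
  -1 * (4)^2 = -16
  0 * (4)^1 = 0
  constant: 1
Sum = 384 - 16 + 0 + 1 = 369


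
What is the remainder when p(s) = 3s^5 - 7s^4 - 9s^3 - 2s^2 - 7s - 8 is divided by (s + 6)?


By the Remainder Theorem, the remainder equals p(-6):
  3*(-6)^5 = -23328
  -7*(-6)^4 = -9072
  -9*(-6)^3 = 1944
  -2*(-6)^2 = -72
  -7*(-6)^1 = 42
  constant: -8
Sum: -23328 - 9072 + 1944 - 72 + 42 - 8 = -30494


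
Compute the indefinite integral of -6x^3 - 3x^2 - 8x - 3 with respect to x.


Reverse power rule on each term:
  ∫ -6x^3 dx = -(3/2)x^4
  ∫ -3x^2 dx = -x^3
  ∫ -8x dx = -4x^2
  ∫ -3 dx = -3x
F(x) = -(3/2)x^4 - x^3 - 4x^2 - 3x + C


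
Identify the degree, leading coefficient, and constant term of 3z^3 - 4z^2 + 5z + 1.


Highest power of z is 3, with coefficient 3. Constant term is 1.
Degree = 3, leading coefficient = 3, constant term = 1


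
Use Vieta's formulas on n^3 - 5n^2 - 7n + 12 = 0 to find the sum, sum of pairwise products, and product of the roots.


Monic cubic n^3+bn^2+cn+d=0: sum=-b, pairwise sum=c, product=-d.
b=-5, c=-7, d=12
r1+r2+r3 = 5
r1r2+r1r3+r2r3 = -7
r1r2r3 = -12


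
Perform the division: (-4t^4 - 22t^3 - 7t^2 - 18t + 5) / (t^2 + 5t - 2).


(-4t^4 - 22t^3 - 7t^2 - 18t + 5) / (t^2 + 5t - 2)
Step 1: -4t^2 * (t^2 + 5t - 2) = -4t^4 - 20t^3 + 8t^2; subtract.
Step 2: -2t * (t^2 + 5t - 2) = -2t^3 - 10t^2 + 4t; subtract.
Step 3: -5 * (t^2 + 5t - 2) = -5t^2 - 25t + 10; subtract.
Quotient: -4t^2 - 2t - 5, Remainder: 3t - 5


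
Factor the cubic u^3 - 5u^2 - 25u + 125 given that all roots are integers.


Try integer roots (divisors of 125). u=5: p(5)=0.
Divide out (u - 5): quotient is u^2 - 25.
Factor the quadratic: (u - 5)(u + 5)
Result: (u - 5)(u - 5)(u + 5)


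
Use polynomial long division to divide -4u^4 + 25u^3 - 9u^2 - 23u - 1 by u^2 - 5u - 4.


(-4u^4 + 25u^3 - 9u^2 - 23u - 1) / (u^2 - 5u - 4)
Step 1: -4u^2 * (u^2 - 5u - 4) = -4u^4 + 20u^3 + 16u^2; subtract.
Step 2: 5u * (u^2 - 5u - 4) = 5u^3 - 25u^2 - 20u; subtract.
Step 3: 0 * (u^2 - 5u - 4) = 0; subtract.
Quotient: -4u^2 + 5u, Remainder: -3u - 1


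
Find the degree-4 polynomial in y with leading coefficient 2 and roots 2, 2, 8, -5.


p(y) = 2(y - 2)(y - 2)(y - 8)(y + 5)
Expand: 2y^4 - 14y^3 - 48y^2 + 296y - 320


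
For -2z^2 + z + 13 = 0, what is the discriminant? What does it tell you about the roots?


D = b^2 - 4ac = (1)^2 - 4(-2)(13) = 1 + 104 = 105
Since D > 0: two distinct irrational roots


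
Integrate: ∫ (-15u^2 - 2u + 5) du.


Reverse power rule on each term:
  ∫ -15u^2 du = -5u^3
  ∫ -2u du = -u^2
  ∫ 5 du = 5u
F(u) = -5u^3 - u^2 + 5u + C


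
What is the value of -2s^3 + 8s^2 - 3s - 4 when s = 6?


Using direct substitution:
  -2 * (6)^3 = -432
  8 * (6)^2 = 288
  -3 * (6)^1 = -18
  constant: -4
Sum = -432 + 288 - 18 - 4 = -166


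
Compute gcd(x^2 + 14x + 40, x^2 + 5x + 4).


Factor each:
  x^2 + 14x + 40 = (x + 4)(x + 10)
  x^2 + 5x + 4 = (x + 4)(x + 1)
Common monic factor: x + 4


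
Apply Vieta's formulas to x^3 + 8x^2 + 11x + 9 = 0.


Monic cubic x^3+bx^2+cx+d=0: sum=-b, pairwise sum=c, product=-d.
b=8, c=11, d=9
r1+r2+r3 = -8
r1r2+r1r3+r2r3 = 11
r1r2r3 = -9


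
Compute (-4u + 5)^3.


Expand (-4u + 5)^3 by repeated multiplication:
  (-4u + 5)^2 = 16u^2 - 40u + 25
= -64u^3 + 240u^2 - 300u + 125


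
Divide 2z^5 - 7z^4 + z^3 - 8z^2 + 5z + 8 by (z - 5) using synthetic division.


Synthetic division with c = 5. Coefficients: 2, -7, 1, -8, 5, 8
Bring down 2.
  2 * 5 = 10; 10 - 7 = 3
  3 * 5 = 15; 15 + 1 = 16
  16 * 5 = 80; 80 - 8 = 72
  72 * 5 = 360; 360 + 5 = 365
  365 * 5 = 1825; 1825 + 8 = 1833
Quotient: 2z^4 + 3z^3 + 16z^2 + 72z + 365, Remainder: 1833


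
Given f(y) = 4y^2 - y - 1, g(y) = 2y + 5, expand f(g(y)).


Substitute g(y) into f:
f(g(y)) = 4*(2y + 5)^2 + (-1)*(2y + 5) + (-1)
(2y + 5)^2 = 4y^2 + 20y + 25
Expand and combine: 16y^2 + 78y + 94


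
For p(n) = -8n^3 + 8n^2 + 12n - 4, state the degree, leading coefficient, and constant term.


Highest power of n is 3, with coefficient -8. Constant term is -4.
Degree = 3, leading coefficient = -8, constant term = -4


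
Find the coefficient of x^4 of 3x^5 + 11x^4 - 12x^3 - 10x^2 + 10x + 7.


Read off the coefficient of x^4: 11


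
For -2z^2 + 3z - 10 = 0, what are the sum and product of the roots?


For az^2+bz+c=0: sum = -b/a, product = c/a.
a=-2, b=3, c=-10
Sum = -(3)/-2 = 3/2
Product = (-10)/-2 = 5


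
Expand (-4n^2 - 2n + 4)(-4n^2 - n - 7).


Distribute each term of the first polynomial:
  (-4n^2)(-4n^2 - n - 7) = 16n^4 + 4n^3 + 28n^2
  (-2n)(-4n^2 - n - 7) = 8n^3 + 2n^2 + 14n
  (4)(-4n^2 - n - 7) = -16n^2 - 4n - 28
Sum: 16n^4 + 12n^3 + 14n^2 + 10n - 28


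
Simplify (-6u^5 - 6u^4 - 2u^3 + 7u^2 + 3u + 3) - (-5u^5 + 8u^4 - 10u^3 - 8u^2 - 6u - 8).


Distribute the minus sign:
  (-6u^5 - 6u^4 - 2u^3 + 7u^2 + 3u + 3)
- (-5u^5 + 8u^4 - 10u^3 - 8u^2 - 6u - 8)
Negate second polynomial: 5u^5 - 8u^4 + 10u^3 + 8u^2 + 6u + 8
Add: -u^5 - 14u^4 + 8u^3 + 15u^2 + 9u + 11


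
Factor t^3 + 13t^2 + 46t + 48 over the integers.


Try integer roots (divisors of 48). t=-2: p(-2)=0.
Divide out (t + 2): quotient is t^2 + 11t + 24.
Factor the quadratic: (t + 3)(t + 8)
Result: (t + 2)(t + 3)(t + 8)


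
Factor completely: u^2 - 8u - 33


Roots satisfy r1 + r2 = -b/a = 8 and r1*r2 = c/a = -33.
So r1 = 11, r2 = -3.
u^2 - 8u - 33 = (u - r1)(u - r2) = (u - 11)(u + 3)


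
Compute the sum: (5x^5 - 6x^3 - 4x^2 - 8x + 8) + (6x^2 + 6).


Align terms by degree and add:
  5x^5 - 6x^3 - 4x^2 - 8x + 8
+ 6x^2 + 6
= 5x^5 - 6x^3 + 2x^2 - 8x + 14


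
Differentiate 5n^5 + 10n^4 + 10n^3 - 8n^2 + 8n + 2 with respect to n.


Apply the power rule term by term:
  d/dn(5n^5) = 25n^4
  d/dn(10n^4) = 40n^3
  d/dn(10n^3) = 30n^2
  d/dn(-8n^2) = -16n
  d/dn(8n) = 8
  d/dn(2) = 0
p'(n) = 25n^4 + 40n^3 + 30n^2 - 16n + 8


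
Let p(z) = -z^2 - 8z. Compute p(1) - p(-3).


p(1) = -9
p(-3) = 15
p(1) - p(-3) = -9 - 15 = -24


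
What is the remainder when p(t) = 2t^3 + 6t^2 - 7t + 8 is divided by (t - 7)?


By the Remainder Theorem, the remainder equals p(7):
  2*(7)^3 = 686
  6*(7)^2 = 294
  -7*(7)^1 = -49
  constant: 8
Sum: 686 + 294 - 49 + 8 = 939


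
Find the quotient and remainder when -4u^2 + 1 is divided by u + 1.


(-4u^2 + 1) / (u + 1)
Step 1: -4u * (u + 1) = -4u^2 - 4u; subtract.
Step 2: 4 * (u + 1) = 4u + 4; subtract.
Quotient: -4u + 4, Remainder: -3


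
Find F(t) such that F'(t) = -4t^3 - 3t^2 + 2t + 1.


Reverse power rule on each term:
  ∫ -4t^3 dt = -t^4
  ∫ -3t^2 dt = -t^3
  ∫ 2t dt = t^2
  ∫ 1 dt = t
F(t) = -t^4 - t^3 + t^2 + t + C


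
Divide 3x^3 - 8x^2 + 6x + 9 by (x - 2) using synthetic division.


Synthetic division with c = 2. Coefficients: 3, -8, 6, 9
Bring down 3.
  3 * 2 = 6; 6 - 8 = -2
  -2 * 2 = -4; -4 + 6 = 2
  2 * 2 = 4; 4 + 9 = 13
Quotient: 3x^2 - 2x + 2, Remainder: 13


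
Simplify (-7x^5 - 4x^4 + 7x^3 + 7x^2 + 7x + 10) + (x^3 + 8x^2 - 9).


Align terms by degree and add:
  -7x^5 - 4x^4 + 7x^3 + 7x^2 + 7x + 10
+ x^3 + 8x^2 - 9
= -7x^5 - 4x^4 + 8x^3 + 15x^2 + 7x + 1


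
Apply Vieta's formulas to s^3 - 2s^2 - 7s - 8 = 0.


Monic cubic s^3+bs^2+cs+d=0: sum=-b, pairwise sum=c, product=-d.
b=-2, c=-7, d=-8
r1+r2+r3 = 2
r1r2+r1r3+r2r3 = -7
r1r2r3 = 8


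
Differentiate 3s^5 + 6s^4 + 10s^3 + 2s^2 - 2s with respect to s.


Apply the power rule term by term:
  d/ds(3s^5) = 15s^4
  d/ds(6s^4) = 24s^3
  d/ds(10s^3) = 30s^2
  d/ds(2s^2) = 4s
  d/ds(-2s) = -2
p'(s) = 15s^4 + 24s^3 + 30s^2 + 4s - 2


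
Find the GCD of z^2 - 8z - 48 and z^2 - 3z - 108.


Factor each:
  z^2 - 8z - 48 = (z - 12)(z + 4)
  z^2 - 3z - 108 = (z - 12)(z + 9)
Common monic factor: z - 12


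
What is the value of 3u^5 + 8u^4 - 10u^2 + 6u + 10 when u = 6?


Using direct substitution:
  3 * (6)^5 = 23328
  8 * (6)^4 = 10368
  0 * (6)^3 = 0
  -10 * (6)^2 = -360
  6 * (6)^1 = 36
  constant: 10
Sum = 23328 + 10368 + 0 - 360 + 36 + 10 = 33382


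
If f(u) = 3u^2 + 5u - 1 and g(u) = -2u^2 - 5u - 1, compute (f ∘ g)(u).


Substitute g(u) into f:
f(g(u)) = 3*(-2u^2 - 5u - 1)^2 + 5*(-2u^2 - 5u - 1) + (-1)
(-2u^2 - 5u - 1)^2 = 4u^4 + 20u^3 + 29u^2 + 10u + 1
Expand and combine: 12u^4 + 60u^3 + 77u^2 + 5u - 3


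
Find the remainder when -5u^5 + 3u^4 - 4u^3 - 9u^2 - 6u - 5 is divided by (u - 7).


By the Remainder Theorem, the remainder equals p(7):
  -5*(7)^5 = -84035
  3*(7)^4 = 7203
  -4*(7)^3 = -1372
  -9*(7)^2 = -441
  -6*(7)^1 = -42
  constant: -5
Sum: -84035 + 7203 - 1372 - 441 - 42 - 5 = -78692


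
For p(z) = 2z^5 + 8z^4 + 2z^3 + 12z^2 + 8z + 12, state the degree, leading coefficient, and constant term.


Highest power of z is 5, with coefficient 2. Constant term is 12.
Degree = 5, leading coefficient = 2, constant term = 12


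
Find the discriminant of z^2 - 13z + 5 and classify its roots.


D = b^2 - 4ac = (-13)^2 - 4(1)(5) = 169 - 20 = 149
Since D > 0: two distinct irrational roots
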